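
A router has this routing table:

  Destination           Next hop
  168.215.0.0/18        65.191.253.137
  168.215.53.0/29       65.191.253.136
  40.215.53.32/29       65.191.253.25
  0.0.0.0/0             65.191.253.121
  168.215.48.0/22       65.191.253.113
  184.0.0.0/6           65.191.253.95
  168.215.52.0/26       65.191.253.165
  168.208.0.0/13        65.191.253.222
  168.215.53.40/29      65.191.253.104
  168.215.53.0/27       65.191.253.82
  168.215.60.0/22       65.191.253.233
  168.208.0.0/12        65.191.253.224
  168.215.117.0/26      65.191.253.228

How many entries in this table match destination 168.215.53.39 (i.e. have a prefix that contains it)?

Prefixes containing 168.215.53.39:
  0.0.0.0/0 (default, matches everything)
  168.208.0.0/12 (168.208.0.0 - 168.223.255.255)
  168.208.0.0/13 (168.208.0.0 - 168.215.255.255)
  168.215.0.0/18 (168.215.0.0 - 168.215.63.255)
Total matching entries: 4.

4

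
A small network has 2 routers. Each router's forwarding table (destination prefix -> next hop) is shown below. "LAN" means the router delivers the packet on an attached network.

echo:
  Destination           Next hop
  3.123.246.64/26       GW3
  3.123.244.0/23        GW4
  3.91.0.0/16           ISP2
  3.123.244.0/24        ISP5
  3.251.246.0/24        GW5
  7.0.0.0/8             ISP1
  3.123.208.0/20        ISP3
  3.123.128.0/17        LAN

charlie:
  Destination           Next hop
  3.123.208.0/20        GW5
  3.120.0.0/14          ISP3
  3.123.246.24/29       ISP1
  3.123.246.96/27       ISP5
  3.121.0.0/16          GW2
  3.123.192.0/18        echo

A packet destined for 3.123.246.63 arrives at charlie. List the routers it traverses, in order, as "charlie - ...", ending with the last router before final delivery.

At charlie: longest match for 3.123.246.63 is 3.123.192.0/18 -> echo
At echo: longest match for 3.123.246.63 is 3.123.128.0/17 -> LAN

charlie - echo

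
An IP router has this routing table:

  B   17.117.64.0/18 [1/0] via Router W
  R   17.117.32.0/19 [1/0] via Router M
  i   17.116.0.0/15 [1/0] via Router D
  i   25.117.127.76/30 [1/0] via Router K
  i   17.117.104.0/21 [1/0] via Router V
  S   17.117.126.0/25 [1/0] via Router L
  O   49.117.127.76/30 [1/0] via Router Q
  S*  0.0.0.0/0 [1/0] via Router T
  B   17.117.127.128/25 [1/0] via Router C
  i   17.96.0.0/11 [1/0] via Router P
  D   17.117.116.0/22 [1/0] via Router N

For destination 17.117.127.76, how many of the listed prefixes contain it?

Prefixes containing 17.117.127.76:
  0.0.0.0/0 (default, matches everything)
  17.96.0.0/11 (17.96.0.0 - 17.127.255.255)
  17.116.0.0/15 (17.116.0.0 - 17.117.255.255)
  17.117.64.0/18 (17.117.64.0 - 17.117.127.255)
Total matching entries: 4.

4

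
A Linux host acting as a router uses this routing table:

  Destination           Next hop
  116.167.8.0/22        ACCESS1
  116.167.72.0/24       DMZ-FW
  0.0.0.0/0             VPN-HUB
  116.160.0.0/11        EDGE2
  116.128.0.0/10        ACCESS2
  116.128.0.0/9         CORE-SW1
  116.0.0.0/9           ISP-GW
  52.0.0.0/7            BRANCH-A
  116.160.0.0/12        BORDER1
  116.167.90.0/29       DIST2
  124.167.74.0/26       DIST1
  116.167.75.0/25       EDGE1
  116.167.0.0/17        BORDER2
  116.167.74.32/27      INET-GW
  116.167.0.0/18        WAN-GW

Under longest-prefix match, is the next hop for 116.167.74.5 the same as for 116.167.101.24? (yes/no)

116.167.74.5: longest match 116.167.0.0/17 -> BORDER2
116.167.101.24: longest match 116.167.0.0/17 -> BORDER2

yes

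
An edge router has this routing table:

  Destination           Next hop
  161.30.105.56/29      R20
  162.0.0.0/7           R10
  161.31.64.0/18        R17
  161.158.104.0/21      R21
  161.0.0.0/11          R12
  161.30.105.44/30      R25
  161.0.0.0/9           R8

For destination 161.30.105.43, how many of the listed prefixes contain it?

Prefixes containing 161.30.105.43:
  161.0.0.0/9 (161.0.0.0 - 161.127.255.255)
  161.0.0.0/11 (161.0.0.0 - 161.31.255.255)
Total matching entries: 2.

2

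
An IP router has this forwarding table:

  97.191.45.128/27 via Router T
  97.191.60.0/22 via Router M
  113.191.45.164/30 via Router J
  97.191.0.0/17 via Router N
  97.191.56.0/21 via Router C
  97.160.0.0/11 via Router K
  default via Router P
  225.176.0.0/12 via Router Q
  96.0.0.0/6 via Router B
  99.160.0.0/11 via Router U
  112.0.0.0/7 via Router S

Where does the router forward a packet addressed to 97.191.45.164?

Routes whose prefix contains 97.191.45.164:
  0.0.0.0/0 (default, matches everything) -> Router P
  96.0.0.0/6 (96.0.0.0 - 99.255.255.255) -> Router B
  97.160.0.0/11 (97.160.0.0 - 97.191.255.255) -> Router K
  97.191.0.0/17 (97.191.0.0 - 97.191.127.255) -> Router N
More-specific entries that do NOT match:
  113.191.45.164/30 (113.191.45.164 - 113.191.45.167) does not contain 97.191.45.164
  97.191.45.128/27 (97.191.45.128 - 97.191.45.159) does not contain 97.191.45.164
  97.191.60.0/22 (97.191.60.0 - 97.191.63.255) does not contain 97.191.45.164
  97.191.56.0/21 (97.191.56.0 - 97.191.63.255) does not contain 97.191.45.164
Longest matching prefix is /17 -> next hop Router N.

Router N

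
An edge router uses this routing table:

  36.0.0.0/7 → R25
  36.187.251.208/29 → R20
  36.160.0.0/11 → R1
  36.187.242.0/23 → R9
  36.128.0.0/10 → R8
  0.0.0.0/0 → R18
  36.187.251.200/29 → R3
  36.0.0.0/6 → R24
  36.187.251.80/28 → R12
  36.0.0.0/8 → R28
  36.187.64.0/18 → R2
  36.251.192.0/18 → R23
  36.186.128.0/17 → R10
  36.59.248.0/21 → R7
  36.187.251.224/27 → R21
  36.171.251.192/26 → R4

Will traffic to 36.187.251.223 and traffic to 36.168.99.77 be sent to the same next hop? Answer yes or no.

yes

36.187.251.223: longest match 36.160.0.0/11 -> R1
36.168.99.77: longest match 36.160.0.0/11 -> R1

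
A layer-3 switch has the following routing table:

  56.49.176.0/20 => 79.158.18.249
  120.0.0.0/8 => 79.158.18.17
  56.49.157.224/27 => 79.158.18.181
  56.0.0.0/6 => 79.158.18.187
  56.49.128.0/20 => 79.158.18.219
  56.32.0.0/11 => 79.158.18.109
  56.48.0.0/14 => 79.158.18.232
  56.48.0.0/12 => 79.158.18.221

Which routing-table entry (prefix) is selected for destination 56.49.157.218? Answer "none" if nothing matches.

Entries matching 56.49.157.218:
  56.0.0.0/6 (56.0.0.0 - 59.255.255.255)
  56.32.0.0/11 (56.32.0.0 - 56.63.255.255)
  56.48.0.0/12 (56.48.0.0 - 56.63.255.255)
  56.48.0.0/14 (56.48.0.0 - 56.51.255.255)
Most specific is 56.48.0.0/14.

56.48.0.0/14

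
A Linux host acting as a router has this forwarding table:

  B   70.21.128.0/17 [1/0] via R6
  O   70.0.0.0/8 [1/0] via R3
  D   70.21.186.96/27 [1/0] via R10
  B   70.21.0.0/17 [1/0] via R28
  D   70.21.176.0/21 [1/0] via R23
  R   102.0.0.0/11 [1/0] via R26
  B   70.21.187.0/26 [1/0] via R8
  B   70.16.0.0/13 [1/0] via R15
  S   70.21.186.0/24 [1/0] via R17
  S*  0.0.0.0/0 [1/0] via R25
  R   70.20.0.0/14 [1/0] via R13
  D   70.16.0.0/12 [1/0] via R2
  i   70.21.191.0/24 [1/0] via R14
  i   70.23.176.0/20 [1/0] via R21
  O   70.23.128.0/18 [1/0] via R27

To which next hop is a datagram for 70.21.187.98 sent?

Routes whose prefix contains 70.21.187.98:
  0.0.0.0/0 (default, matches everything) -> R25
  70.0.0.0/8 (70.0.0.0 - 70.255.255.255) -> R3
  70.16.0.0/12 (70.16.0.0 - 70.31.255.255) -> R2
  70.16.0.0/13 (70.16.0.0 - 70.23.255.255) -> R15
  70.20.0.0/14 (70.20.0.0 - 70.23.255.255) -> R13
  70.21.128.0/17 (70.21.128.0 - 70.21.255.255) -> R6
More-specific entries that do NOT match:
  70.21.186.96/27 (70.21.186.96 - 70.21.186.127) does not contain 70.21.187.98
  70.21.187.0/26 (70.21.187.0 - 70.21.187.63) does not contain 70.21.187.98
  70.21.186.0/24 (70.21.186.0 - 70.21.186.255) does not contain 70.21.187.98
  70.21.191.0/24 (70.21.191.0 - 70.21.191.255) does not contain 70.21.187.98
  70.21.176.0/21 (70.21.176.0 - 70.21.183.255) does not contain 70.21.187.98
  70.23.176.0/20 (70.23.176.0 - 70.23.191.255) does not contain 70.21.187.98
  70.23.128.0/18 (70.23.128.0 - 70.23.191.255) does not contain 70.21.187.98
Longest matching prefix is /17 -> next hop R6.

R6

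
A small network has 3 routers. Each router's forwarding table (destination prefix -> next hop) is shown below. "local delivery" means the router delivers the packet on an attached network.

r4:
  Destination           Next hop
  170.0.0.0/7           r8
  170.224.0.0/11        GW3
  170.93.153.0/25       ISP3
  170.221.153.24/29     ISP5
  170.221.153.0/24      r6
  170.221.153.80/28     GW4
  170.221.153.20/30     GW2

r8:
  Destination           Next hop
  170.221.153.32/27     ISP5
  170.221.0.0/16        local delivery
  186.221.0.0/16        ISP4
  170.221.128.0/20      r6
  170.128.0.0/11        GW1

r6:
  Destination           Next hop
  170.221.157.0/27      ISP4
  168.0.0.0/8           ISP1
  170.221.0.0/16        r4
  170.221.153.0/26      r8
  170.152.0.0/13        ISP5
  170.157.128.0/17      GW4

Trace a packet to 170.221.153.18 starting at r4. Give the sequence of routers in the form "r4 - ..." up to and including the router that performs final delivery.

At r4: longest match for 170.221.153.18 is 170.221.153.0/24 -> r6
At r6: longest match for 170.221.153.18 is 170.221.153.0/26 -> r8
At r8: longest match for 170.221.153.18 is 170.221.0.0/16 -> local delivery

r4 - r6 - r8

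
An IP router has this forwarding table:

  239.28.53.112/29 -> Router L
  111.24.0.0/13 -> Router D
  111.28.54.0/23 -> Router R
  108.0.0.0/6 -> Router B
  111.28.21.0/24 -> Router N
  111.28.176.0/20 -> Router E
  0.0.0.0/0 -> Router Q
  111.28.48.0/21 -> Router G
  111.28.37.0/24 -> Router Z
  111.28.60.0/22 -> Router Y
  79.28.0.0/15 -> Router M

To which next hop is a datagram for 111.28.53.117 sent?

Routes whose prefix contains 111.28.53.117:
  0.0.0.0/0 (default, matches everything) -> Router Q
  108.0.0.0/6 (108.0.0.0 - 111.255.255.255) -> Router B
  111.24.0.0/13 (111.24.0.0 - 111.31.255.255) -> Router D
  111.28.48.0/21 (111.28.48.0 - 111.28.55.255) -> Router G
More-specific entries that do NOT match:
  239.28.53.112/29 (239.28.53.112 - 239.28.53.119) does not contain 111.28.53.117
  111.28.21.0/24 (111.28.21.0 - 111.28.21.255) does not contain 111.28.53.117
  111.28.37.0/24 (111.28.37.0 - 111.28.37.255) does not contain 111.28.53.117
  111.28.54.0/23 (111.28.54.0 - 111.28.55.255) does not contain 111.28.53.117
  111.28.60.0/22 (111.28.60.0 - 111.28.63.255) does not contain 111.28.53.117
Longest matching prefix is /21 -> next hop Router G.

Router G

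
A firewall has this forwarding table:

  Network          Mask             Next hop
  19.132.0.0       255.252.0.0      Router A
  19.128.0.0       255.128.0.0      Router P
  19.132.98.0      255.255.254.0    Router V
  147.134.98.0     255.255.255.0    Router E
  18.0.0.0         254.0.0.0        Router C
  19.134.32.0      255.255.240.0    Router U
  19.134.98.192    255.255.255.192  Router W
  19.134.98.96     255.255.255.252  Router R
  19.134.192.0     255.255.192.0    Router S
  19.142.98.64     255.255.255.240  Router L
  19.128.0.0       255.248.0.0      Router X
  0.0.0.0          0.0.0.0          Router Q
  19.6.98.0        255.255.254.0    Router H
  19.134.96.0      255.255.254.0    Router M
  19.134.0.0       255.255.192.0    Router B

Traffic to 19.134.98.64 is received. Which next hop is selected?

Router A

Routes whose prefix contains 19.134.98.64:
  0.0.0.0/0 (default, matches everything) -> Router Q
  18.0.0.0/7 (18.0.0.0 - 19.255.255.255) -> Router C
  19.128.0.0/9 (19.128.0.0 - 19.255.255.255) -> Router P
  19.128.0.0/13 (19.128.0.0 - 19.135.255.255) -> Router X
  19.132.0.0/14 (19.132.0.0 - 19.135.255.255) -> Router A
More-specific entries that do NOT match:
  19.134.98.96/30 (19.134.98.96 - 19.134.98.99) does not contain 19.134.98.64
  19.142.98.64/28 (19.142.98.64 - 19.142.98.79) does not contain 19.134.98.64
  19.134.98.192/26 (19.134.98.192 - 19.134.98.255) does not contain 19.134.98.64
  147.134.98.0/24 (147.134.98.0 - 147.134.98.255) does not contain 19.134.98.64
  19.132.98.0/23 (19.132.98.0 - 19.132.99.255) does not contain 19.134.98.64
  19.6.98.0/23 (19.6.98.0 - 19.6.99.255) does not contain 19.134.98.64
  19.134.96.0/23 (19.134.96.0 - 19.134.97.255) does not contain 19.134.98.64
  19.134.32.0/20 (19.134.32.0 - 19.134.47.255) does not contain 19.134.98.64
  19.134.192.0/18 (19.134.192.0 - 19.134.255.255) does not contain 19.134.98.64
  19.134.0.0/18 (19.134.0.0 - 19.134.63.255) does not contain 19.134.98.64
Longest matching prefix is /14 -> next hop Router A.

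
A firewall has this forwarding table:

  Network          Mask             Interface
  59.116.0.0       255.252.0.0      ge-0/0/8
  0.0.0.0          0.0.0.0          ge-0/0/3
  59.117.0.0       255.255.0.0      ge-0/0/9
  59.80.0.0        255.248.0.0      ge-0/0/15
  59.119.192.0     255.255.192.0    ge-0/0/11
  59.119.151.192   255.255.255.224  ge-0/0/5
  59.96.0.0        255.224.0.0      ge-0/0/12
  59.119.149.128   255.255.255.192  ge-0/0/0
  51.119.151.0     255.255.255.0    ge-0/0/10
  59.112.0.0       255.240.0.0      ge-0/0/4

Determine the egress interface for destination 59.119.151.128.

Routes whose prefix contains 59.119.151.128:
  0.0.0.0/0 (default, matches everything) -> ge-0/0/3
  59.96.0.0/11 (59.96.0.0 - 59.127.255.255) -> ge-0/0/12
  59.112.0.0/12 (59.112.0.0 - 59.127.255.255) -> ge-0/0/4
  59.116.0.0/14 (59.116.0.0 - 59.119.255.255) -> ge-0/0/8
More-specific entries that do NOT match:
  59.119.151.192/27 (59.119.151.192 - 59.119.151.223) does not contain 59.119.151.128
  59.119.149.128/26 (59.119.149.128 - 59.119.149.191) does not contain 59.119.151.128
  51.119.151.0/24 (51.119.151.0 - 51.119.151.255) does not contain 59.119.151.128
  59.119.192.0/18 (59.119.192.0 - 59.119.255.255) does not contain 59.119.151.128
  59.117.0.0/16 (59.117.0.0 - 59.117.255.255) does not contain 59.119.151.128
Longest matching prefix is /14 -> interface ge-0/0/8.

ge-0/0/8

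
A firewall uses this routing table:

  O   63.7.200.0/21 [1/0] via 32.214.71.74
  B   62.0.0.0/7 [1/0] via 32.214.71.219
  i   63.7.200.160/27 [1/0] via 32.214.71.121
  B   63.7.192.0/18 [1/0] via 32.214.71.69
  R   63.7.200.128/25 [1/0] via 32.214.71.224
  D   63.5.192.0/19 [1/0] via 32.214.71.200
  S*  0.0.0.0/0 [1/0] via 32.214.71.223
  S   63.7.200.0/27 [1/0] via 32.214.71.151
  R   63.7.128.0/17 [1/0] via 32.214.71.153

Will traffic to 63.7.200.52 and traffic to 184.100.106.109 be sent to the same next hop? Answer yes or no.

no

63.7.200.52: longest match 63.7.200.0/21 -> 32.214.71.74
184.100.106.109: longest match 0.0.0.0/0 -> 32.214.71.223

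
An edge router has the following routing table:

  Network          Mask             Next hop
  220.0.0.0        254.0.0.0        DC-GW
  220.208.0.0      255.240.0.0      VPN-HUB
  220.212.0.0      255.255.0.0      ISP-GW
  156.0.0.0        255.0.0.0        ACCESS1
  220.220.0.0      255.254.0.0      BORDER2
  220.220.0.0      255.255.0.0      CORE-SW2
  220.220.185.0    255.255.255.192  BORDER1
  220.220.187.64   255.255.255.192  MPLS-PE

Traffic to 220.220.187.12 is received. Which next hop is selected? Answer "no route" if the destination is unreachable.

Routes whose prefix contains 220.220.187.12:
  220.0.0.0/7 (220.0.0.0 - 221.255.255.255) -> DC-GW
  220.208.0.0/12 (220.208.0.0 - 220.223.255.255) -> VPN-HUB
  220.220.0.0/15 (220.220.0.0 - 220.221.255.255) -> BORDER2
  220.220.0.0/16 (220.220.0.0 - 220.220.255.255) -> CORE-SW2
More-specific entries that do NOT match:
  220.220.185.0/26 (220.220.185.0 - 220.220.185.63) does not contain 220.220.187.12
  220.220.187.64/26 (220.220.187.64 - 220.220.187.127) does not contain 220.220.187.12
Longest matching prefix is /16 -> next hop CORE-SW2.

CORE-SW2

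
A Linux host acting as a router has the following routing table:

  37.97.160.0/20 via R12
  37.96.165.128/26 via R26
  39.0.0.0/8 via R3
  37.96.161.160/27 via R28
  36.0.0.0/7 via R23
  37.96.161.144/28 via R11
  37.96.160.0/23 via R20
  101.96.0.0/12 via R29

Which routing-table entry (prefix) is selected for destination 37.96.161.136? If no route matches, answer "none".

Entries matching 37.96.161.136:
  36.0.0.0/7 (36.0.0.0 - 37.255.255.255)
  37.96.160.0/23 (37.96.160.0 - 37.96.161.255)
Most specific is 37.96.160.0/23.

37.96.160.0/23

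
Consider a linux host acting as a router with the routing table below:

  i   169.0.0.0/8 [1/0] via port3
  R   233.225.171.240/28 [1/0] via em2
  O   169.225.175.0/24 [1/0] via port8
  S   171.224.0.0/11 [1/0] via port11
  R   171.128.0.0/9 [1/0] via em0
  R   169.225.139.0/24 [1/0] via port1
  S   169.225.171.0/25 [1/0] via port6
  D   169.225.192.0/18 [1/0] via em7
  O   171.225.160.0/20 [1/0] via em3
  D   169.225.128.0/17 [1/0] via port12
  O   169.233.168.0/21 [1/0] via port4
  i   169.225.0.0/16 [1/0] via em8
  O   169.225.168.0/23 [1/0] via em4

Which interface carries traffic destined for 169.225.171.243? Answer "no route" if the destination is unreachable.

Routes whose prefix contains 169.225.171.243:
  169.0.0.0/8 (169.0.0.0 - 169.255.255.255) -> port3
  169.225.0.0/16 (169.225.0.0 - 169.225.255.255) -> em8
  169.225.128.0/17 (169.225.128.0 - 169.225.255.255) -> port12
More-specific entries that do NOT match:
  233.225.171.240/28 (233.225.171.240 - 233.225.171.255) does not contain 169.225.171.243
  169.225.171.0/25 (169.225.171.0 - 169.225.171.127) does not contain 169.225.171.243
  169.225.175.0/24 (169.225.175.0 - 169.225.175.255) does not contain 169.225.171.243
  169.225.139.0/24 (169.225.139.0 - 169.225.139.255) does not contain 169.225.171.243
  169.225.168.0/23 (169.225.168.0 - 169.225.169.255) does not contain 169.225.171.243
  169.233.168.0/21 (169.233.168.0 - 169.233.175.255) does not contain 169.225.171.243
  171.225.160.0/20 (171.225.160.0 - 171.225.175.255) does not contain 169.225.171.243
  169.225.192.0/18 (169.225.192.0 - 169.225.255.255) does not contain 169.225.171.243
Longest matching prefix is /17 -> interface port12.

port12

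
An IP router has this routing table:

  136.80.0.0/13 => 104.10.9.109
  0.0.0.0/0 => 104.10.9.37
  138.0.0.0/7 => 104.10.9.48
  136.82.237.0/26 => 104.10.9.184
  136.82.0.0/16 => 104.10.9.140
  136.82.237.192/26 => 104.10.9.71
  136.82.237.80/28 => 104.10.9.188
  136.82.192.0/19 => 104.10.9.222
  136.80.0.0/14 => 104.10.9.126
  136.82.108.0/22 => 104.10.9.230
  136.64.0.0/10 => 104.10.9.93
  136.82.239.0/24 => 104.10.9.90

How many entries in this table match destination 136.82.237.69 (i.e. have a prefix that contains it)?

5

Prefixes containing 136.82.237.69:
  0.0.0.0/0 (default, matches everything)
  136.64.0.0/10 (136.64.0.0 - 136.127.255.255)
  136.80.0.0/13 (136.80.0.0 - 136.87.255.255)
  136.80.0.0/14 (136.80.0.0 - 136.83.255.255)
  136.82.0.0/16 (136.82.0.0 - 136.82.255.255)
Total matching entries: 5.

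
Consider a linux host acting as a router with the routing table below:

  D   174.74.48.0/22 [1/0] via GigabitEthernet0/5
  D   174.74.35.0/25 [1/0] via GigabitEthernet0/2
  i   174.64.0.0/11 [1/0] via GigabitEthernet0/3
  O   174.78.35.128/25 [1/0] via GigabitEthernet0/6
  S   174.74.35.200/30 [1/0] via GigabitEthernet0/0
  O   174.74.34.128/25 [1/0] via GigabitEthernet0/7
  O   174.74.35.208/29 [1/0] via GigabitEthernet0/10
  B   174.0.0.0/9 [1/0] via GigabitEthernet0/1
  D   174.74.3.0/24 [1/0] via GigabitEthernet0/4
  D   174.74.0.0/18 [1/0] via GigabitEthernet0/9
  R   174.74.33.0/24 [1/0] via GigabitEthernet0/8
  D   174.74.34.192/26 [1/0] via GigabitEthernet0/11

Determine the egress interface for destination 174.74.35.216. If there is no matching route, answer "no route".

Routes whose prefix contains 174.74.35.216:
  174.0.0.0/9 (174.0.0.0 - 174.127.255.255) -> GigabitEthernet0/1
  174.64.0.0/11 (174.64.0.0 - 174.95.255.255) -> GigabitEthernet0/3
  174.74.0.0/18 (174.74.0.0 - 174.74.63.255) -> GigabitEthernet0/9
More-specific entries that do NOT match:
  174.74.35.200/30 (174.74.35.200 - 174.74.35.203) does not contain 174.74.35.216
  174.74.35.208/29 (174.74.35.208 - 174.74.35.215) does not contain 174.74.35.216
  174.74.34.192/26 (174.74.34.192 - 174.74.34.255) does not contain 174.74.35.216
  174.74.35.0/25 (174.74.35.0 - 174.74.35.127) does not contain 174.74.35.216
  174.78.35.128/25 (174.78.35.128 - 174.78.35.255) does not contain 174.74.35.216
  174.74.34.128/25 (174.74.34.128 - 174.74.34.255) does not contain 174.74.35.216
  174.74.3.0/24 (174.74.3.0 - 174.74.3.255) does not contain 174.74.35.216
  174.74.33.0/24 (174.74.33.0 - 174.74.33.255) does not contain 174.74.35.216
  174.74.48.0/22 (174.74.48.0 - 174.74.51.255) does not contain 174.74.35.216
Longest matching prefix is /18 -> interface GigabitEthernet0/9.

GigabitEthernet0/9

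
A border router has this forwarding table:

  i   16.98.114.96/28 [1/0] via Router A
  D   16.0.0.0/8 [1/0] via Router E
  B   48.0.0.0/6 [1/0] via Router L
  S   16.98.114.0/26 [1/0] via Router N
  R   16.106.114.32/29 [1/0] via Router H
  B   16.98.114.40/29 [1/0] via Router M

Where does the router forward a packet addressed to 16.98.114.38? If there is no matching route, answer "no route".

Router N

Routes whose prefix contains 16.98.114.38:
  16.0.0.0/8 (16.0.0.0 - 16.255.255.255) -> Router E
  16.98.114.0/26 (16.98.114.0 - 16.98.114.63) -> Router N
More-specific entries that do NOT match:
  16.106.114.32/29 (16.106.114.32 - 16.106.114.39) does not contain 16.98.114.38
  16.98.114.40/29 (16.98.114.40 - 16.98.114.47) does not contain 16.98.114.38
  16.98.114.96/28 (16.98.114.96 - 16.98.114.111) does not contain 16.98.114.38
Longest matching prefix is /26 -> next hop Router N.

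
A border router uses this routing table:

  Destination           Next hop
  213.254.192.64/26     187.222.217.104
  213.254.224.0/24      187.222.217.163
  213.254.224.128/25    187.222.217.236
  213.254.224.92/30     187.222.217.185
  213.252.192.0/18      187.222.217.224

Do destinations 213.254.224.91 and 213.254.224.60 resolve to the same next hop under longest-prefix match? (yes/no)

yes

213.254.224.91: longest match 213.254.224.0/24 -> 187.222.217.163
213.254.224.60: longest match 213.254.224.0/24 -> 187.222.217.163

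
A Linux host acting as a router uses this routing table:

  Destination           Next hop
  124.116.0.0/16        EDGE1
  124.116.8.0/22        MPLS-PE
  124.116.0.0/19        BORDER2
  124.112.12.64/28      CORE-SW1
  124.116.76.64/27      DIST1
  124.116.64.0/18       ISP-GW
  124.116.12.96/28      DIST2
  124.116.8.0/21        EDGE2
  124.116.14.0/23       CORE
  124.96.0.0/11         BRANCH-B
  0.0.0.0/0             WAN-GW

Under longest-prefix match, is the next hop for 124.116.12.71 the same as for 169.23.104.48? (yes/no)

no

124.116.12.71: longest match 124.116.8.0/21 -> EDGE2
169.23.104.48: longest match 0.0.0.0/0 -> WAN-GW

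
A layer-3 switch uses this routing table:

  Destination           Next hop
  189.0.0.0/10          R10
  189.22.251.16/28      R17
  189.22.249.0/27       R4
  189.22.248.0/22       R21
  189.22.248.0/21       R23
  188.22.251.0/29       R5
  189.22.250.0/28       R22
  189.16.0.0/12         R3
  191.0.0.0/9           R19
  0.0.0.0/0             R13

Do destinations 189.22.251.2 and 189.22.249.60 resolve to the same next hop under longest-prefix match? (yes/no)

189.22.251.2: longest match 189.22.248.0/22 -> R21
189.22.249.60: longest match 189.22.248.0/22 -> R21

yes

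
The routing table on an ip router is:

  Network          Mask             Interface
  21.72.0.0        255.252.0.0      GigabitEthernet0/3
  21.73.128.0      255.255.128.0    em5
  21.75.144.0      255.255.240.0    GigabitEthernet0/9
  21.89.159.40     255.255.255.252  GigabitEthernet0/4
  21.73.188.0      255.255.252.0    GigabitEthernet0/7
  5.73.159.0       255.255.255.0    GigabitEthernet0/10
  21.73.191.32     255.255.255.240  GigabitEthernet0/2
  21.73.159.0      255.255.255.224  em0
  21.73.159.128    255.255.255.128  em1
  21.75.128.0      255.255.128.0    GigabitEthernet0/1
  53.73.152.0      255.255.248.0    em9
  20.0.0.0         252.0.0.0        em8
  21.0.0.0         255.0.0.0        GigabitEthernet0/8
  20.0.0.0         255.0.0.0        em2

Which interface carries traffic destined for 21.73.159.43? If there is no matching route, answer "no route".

Routes whose prefix contains 21.73.159.43:
  20.0.0.0/6 (20.0.0.0 - 23.255.255.255) -> em8
  21.0.0.0/8 (21.0.0.0 - 21.255.255.255) -> GigabitEthernet0/8
  21.72.0.0/14 (21.72.0.0 - 21.75.255.255) -> GigabitEthernet0/3
  21.73.128.0/17 (21.73.128.0 - 21.73.255.255) -> em5
More-specific entries that do NOT match:
  21.89.159.40/30 (21.89.159.40 - 21.89.159.43) does not contain 21.73.159.43
  21.73.191.32/28 (21.73.191.32 - 21.73.191.47) does not contain 21.73.159.43
  21.73.159.0/27 (21.73.159.0 - 21.73.159.31) does not contain 21.73.159.43
  21.73.159.128/25 (21.73.159.128 - 21.73.159.255) does not contain 21.73.159.43
  5.73.159.0/24 (5.73.159.0 - 5.73.159.255) does not contain 21.73.159.43
  21.73.188.0/22 (21.73.188.0 - 21.73.191.255) does not contain 21.73.159.43
  53.73.152.0/21 (53.73.152.0 - 53.73.159.255) does not contain 21.73.159.43
  21.75.144.0/20 (21.75.144.0 - 21.75.159.255) does not contain 21.73.159.43
Longest matching prefix is /17 -> interface em5.

em5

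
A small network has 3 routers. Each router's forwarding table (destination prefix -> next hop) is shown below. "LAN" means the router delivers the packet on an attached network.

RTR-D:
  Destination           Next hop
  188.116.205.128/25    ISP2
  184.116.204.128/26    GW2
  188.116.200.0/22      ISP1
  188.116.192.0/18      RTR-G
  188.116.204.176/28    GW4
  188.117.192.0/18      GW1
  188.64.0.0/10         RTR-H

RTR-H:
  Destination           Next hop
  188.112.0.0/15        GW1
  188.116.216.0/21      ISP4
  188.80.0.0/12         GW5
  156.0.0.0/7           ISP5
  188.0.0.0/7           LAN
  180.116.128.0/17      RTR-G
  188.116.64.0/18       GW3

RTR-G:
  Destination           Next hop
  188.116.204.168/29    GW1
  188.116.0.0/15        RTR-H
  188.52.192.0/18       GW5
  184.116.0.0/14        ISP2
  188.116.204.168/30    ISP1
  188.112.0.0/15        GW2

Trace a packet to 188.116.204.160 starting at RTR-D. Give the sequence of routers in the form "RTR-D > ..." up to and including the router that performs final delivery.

RTR-D > RTR-G > RTR-H

At RTR-D: longest match for 188.116.204.160 is 188.116.192.0/18 -> RTR-G
At RTR-G: longest match for 188.116.204.160 is 188.116.0.0/15 -> RTR-H
At RTR-H: longest match for 188.116.204.160 is 188.0.0.0/7 -> LAN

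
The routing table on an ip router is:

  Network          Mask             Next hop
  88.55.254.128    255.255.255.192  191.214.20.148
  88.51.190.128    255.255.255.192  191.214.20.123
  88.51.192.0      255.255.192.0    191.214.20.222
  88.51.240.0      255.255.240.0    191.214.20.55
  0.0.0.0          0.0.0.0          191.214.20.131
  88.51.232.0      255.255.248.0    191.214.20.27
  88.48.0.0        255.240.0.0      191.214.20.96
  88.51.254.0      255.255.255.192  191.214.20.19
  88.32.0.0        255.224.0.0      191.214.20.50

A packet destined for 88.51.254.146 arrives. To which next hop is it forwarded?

Routes whose prefix contains 88.51.254.146:
  0.0.0.0/0 (default, matches everything) -> 191.214.20.131
  88.32.0.0/11 (88.32.0.0 - 88.63.255.255) -> 191.214.20.50
  88.48.0.0/12 (88.48.0.0 - 88.63.255.255) -> 191.214.20.96
  88.51.192.0/18 (88.51.192.0 - 88.51.255.255) -> 191.214.20.222
  88.51.240.0/20 (88.51.240.0 - 88.51.255.255) -> 191.214.20.55
More-specific entries that do NOT match:
  88.55.254.128/26 (88.55.254.128 - 88.55.254.191) does not contain 88.51.254.146
  88.51.190.128/26 (88.51.190.128 - 88.51.190.191) does not contain 88.51.254.146
  88.51.254.0/26 (88.51.254.0 - 88.51.254.63) does not contain 88.51.254.146
  88.51.232.0/21 (88.51.232.0 - 88.51.239.255) does not contain 88.51.254.146
Longest matching prefix is /20 -> next hop 191.214.20.55.

191.214.20.55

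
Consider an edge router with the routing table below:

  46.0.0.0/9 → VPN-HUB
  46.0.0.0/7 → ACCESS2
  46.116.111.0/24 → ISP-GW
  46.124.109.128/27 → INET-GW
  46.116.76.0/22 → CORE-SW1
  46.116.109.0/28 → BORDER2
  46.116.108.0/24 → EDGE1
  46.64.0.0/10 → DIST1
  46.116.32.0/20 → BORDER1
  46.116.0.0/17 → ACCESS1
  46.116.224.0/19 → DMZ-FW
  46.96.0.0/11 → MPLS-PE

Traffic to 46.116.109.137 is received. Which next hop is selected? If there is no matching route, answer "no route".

ACCESS1

Routes whose prefix contains 46.116.109.137:
  46.0.0.0/7 (46.0.0.0 - 47.255.255.255) -> ACCESS2
  46.0.0.0/9 (46.0.0.0 - 46.127.255.255) -> VPN-HUB
  46.64.0.0/10 (46.64.0.0 - 46.127.255.255) -> DIST1
  46.96.0.0/11 (46.96.0.0 - 46.127.255.255) -> MPLS-PE
  46.116.0.0/17 (46.116.0.0 - 46.116.127.255) -> ACCESS1
More-specific entries that do NOT match:
  46.116.109.0/28 (46.116.109.0 - 46.116.109.15) does not contain 46.116.109.137
  46.124.109.128/27 (46.124.109.128 - 46.124.109.159) does not contain 46.116.109.137
  46.116.111.0/24 (46.116.111.0 - 46.116.111.255) does not contain 46.116.109.137
  46.116.108.0/24 (46.116.108.0 - 46.116.108.255) does not contain 46.116.109.137
  46.116.76.0/22 (46.116.76.0 - 46.116.79.255) does not contain 46.116.109.137
  46.116.32.0/20 (46.116.32.0 - 46.116.47.255) does not contain 46.116.109.137
  46.116.224.0/19 (46.116.224.0 - 46.116.255.255) does not contain 46.116.109.137
Longest matching prefix is /17 -> next hop ACCESS1.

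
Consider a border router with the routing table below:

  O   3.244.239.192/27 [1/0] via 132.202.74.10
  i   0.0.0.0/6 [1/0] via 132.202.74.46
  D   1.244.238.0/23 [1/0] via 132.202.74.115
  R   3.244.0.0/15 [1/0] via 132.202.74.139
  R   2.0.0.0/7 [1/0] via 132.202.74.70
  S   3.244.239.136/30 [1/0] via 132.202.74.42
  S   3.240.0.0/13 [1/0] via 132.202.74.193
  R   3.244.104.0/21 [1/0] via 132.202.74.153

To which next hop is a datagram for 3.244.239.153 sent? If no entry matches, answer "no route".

Routes whose prefix contains 3.244.239.153:
  0.0.0.0/6 (0.0.0.0 - 3.255.255.255) -> 132.202.74.46
  2.0.0.0/7 (2.0.0.0 - 3.255.255.255) -> 132.202.74.70
  3.240.0.0/13 (3.240.0.0 - 3.247.255.255) -> 132.202.74.193
  3.244.0.0/15 (3.244.0.0 - 3.245.255.255) -> 132.202.74.139
More-specific entries that do NOT match:
  3.244.239.136/30 (3.244.239.136 - 3.244.239.139) does not contain 3.244.239.153
  3.244.239.192/27 (3.244.239.192 - 3.244.239.223) does not contain 3.244.239.153
  1.244.238.0/23 (1.244.238.0 - 1.244.239.255) does not contain 3.244.239.153
  3.244.104.0/21 (3.244.104.0 - 3.244.111.255) does not contain 3.244.239.153
Longest matching prefix is /15 -> next hop 132.202.74.139.

132.202.74.139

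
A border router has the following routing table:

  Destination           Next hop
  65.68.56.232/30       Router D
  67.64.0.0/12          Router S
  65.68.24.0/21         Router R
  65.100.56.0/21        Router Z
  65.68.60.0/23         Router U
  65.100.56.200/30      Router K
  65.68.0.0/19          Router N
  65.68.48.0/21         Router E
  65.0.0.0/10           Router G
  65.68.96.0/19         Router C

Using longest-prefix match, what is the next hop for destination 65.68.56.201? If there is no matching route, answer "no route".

No entry's prefix contains 65.68.56.201; there is no default route.

no route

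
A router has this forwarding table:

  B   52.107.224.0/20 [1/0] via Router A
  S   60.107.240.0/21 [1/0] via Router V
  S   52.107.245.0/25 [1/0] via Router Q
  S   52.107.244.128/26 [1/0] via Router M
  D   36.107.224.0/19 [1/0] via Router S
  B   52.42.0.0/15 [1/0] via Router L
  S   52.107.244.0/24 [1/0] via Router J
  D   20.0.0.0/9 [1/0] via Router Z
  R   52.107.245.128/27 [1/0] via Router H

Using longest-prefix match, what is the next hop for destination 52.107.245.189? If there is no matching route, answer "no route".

No entry's prefix contains 52.107.245.189; there is no default route.

no route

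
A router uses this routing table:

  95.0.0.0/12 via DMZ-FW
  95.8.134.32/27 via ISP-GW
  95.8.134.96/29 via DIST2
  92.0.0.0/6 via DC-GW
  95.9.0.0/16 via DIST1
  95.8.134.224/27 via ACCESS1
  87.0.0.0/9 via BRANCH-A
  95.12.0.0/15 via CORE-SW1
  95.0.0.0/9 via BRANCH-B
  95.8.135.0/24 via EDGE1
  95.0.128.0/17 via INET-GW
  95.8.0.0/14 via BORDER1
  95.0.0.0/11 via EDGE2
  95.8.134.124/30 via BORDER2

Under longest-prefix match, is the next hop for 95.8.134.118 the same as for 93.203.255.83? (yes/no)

95.8.134.118: longest match 95.8.0.0/14 -> BORDER1
93.203.255.83: longest match 92.0.0.0/6 -> DC-GW

no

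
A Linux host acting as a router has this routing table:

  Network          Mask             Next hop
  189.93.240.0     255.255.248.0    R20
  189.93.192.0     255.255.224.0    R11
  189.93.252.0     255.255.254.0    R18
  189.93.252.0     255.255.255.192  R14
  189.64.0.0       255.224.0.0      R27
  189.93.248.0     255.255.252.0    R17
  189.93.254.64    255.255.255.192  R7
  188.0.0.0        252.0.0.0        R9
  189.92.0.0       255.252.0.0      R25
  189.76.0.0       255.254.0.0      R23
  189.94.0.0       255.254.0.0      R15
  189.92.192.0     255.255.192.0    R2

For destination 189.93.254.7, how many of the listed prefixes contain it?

3

Prefixes containing 189.93.254.7:
  188.0.0.0/6 (188.0.0.0 - 191.255.255.255)
  189.64.0.0/11 (189.64.0.0 - 189.95.255.255)
  189.92.0.0/14 (189.92.0.0 - 189.95.255.255)
Total matching entries: 3.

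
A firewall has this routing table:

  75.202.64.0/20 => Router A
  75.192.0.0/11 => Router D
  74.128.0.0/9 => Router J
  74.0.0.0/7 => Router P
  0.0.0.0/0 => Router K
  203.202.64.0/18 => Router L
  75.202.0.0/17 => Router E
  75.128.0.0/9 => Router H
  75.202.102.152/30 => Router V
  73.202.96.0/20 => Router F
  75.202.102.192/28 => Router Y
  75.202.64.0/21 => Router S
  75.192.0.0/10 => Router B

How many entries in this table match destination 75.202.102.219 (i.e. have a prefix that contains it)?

6

Prefixes containing 75.202.102.219:
  0.0.0.0/0 (default, matches everything)
  74.0.0.0/7 (74.0.0.0 - 75.255.255.255)
  75.128.0.0/9 (75.128.0.0 - 75.255.255.255)
  75.192.0.0/10 (75.192.0.0 - 75.255.255.255)
  75.192.0.0/11 (75.192.0.0 - 75.223.255.255)
  75.202.0.0/17 (75.202.0.0 - 75.202.127.255)
Total matching entries: 6.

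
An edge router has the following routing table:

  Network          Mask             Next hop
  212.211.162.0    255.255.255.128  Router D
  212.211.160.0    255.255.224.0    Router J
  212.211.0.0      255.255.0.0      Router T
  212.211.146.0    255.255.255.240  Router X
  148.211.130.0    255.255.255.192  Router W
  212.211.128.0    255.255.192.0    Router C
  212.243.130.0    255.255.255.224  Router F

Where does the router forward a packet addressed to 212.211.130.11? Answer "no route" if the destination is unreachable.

Router C

Routes whose prefix contains 212.211.130.11:
  212.211.0.0/16 (212.211.0.0 - 212.211.255.255) -> Router T
  212.211.128.0/18 (212.211.128.0 - 212.211.191.255) -> Router C
More-specific entries that do NOT match:
  212.211.146.0/28 (212.211.146.0 - 212.211.146.15) does not contain 212.211.130.11
  212.243.130.0/27 (212.243.130.0 - 212.243.130.31) does not contain 212.211.130.11
  148.211.130.0/26 (148.211.130.0 - 148.211.130.63) does not contain 212.211.130.11
  212.211.162.0/25 (212.211.162.0 - 212.211.162.127) does not contain 212.211.130.11
  212.211.160.0/19 (212.211.160.0 - 212.211.191.255) does not contain 212.211.130.11
Longest matching prefix is /18 -> next hop Router C.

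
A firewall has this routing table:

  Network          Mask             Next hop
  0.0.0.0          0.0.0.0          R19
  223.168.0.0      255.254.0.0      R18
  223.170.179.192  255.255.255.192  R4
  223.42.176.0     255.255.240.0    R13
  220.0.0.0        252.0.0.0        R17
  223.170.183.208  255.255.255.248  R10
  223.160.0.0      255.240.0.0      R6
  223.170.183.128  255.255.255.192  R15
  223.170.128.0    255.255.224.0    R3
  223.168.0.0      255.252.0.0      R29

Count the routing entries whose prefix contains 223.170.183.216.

Prefixes containing 223.170.183.216:
  0.0.0.0/0 (default, matches everything)
  220.0.0.0/6 (220.0.0.0 - 223.255.255.255)
  223.160.0.0/12 (223.160.0.0 - 223.175.255.255)
  223.168.0.0/14 (223.168.0.0 - 223.171.255.255)
Total matching entries: 4.

4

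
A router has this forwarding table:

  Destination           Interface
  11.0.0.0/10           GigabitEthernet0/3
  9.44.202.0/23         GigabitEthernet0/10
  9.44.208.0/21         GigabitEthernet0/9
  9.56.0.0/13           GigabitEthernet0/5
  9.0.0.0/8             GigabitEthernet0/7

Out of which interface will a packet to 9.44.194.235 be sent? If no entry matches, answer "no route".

Routes whose prefix contains 9.44.194.235:
  9.0.0.0/8 (9.0.0.0 - 9.255.255.255) -> GigabitEthernet0/7
More-specific entries that do NOT match:
  9.44.202.0/23 (9.44.202.0 - 9.44.203.255) does not contain 9.44.194.235
  9.44.208.0/21 (9.44.208.0 - 9.44.215.255) does not contain 9.44.194.235
  9.56.0.0/13 (9.56.0.0 - 9.63.255.255) does not contain 9.44.194.235
  11.0.0.0/10 (11.0.0.0 - 11.63.255.255) does not contain 9.44.194.235
Longest matching prefix is /8 -> interface GigabitEthernet0/7.

GigabitEthernet0/7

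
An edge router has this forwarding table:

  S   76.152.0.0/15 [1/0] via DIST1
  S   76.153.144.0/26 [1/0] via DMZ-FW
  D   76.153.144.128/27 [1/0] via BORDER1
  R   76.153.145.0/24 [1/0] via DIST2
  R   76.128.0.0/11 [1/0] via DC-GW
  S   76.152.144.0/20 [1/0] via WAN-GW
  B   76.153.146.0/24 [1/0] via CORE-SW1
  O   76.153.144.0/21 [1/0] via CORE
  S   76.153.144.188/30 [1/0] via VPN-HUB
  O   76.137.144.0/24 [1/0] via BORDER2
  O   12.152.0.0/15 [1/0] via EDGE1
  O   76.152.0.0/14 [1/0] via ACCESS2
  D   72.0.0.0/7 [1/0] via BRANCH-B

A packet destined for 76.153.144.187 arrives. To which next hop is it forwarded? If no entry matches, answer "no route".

CORE

Routes whose prefix contains 76.153.144.187:
  76.128.0.0/11 (76.128.0.0 - 76.159.255.255) -> DC-GW
  76.152.0.0/14 (76.152.0.0 - 76.155.255.255) -> ACCESS2
  76.152.0.0/15 (76.152.0.0 - 76.153.255.255) -> DIST1
  76.153.144.0/21 (76.153.144.0 - 76.153.151.255) -> CORE
More-specific entries that do NOT match:
  76.153.144.188/30 (76.153.144.188 - 76.153.144.191) does not contain 76.153.144.187
  76.153.144.128/27 (76.153.144.128 - 76.153.144.159) does not contain 76.153.144.187
  76.153.144.0/26 (76.153.144.0 - 76.153.144.63) does not contain 76.153.144.187
  76.153.145.0/24 (76.153.145.0 - 76.153.145.255) does not contain 76.153.144.187
  76.153.146.0/24 (76.153.146.0 - 76.153.146.255) does not contain 76.153.144.187
  76.137.144.0/24 (76.137.144.0 - 76.137.144.255) does not contain 76.153.144.187
Longest matching prefix is /21 -> next hop CORE.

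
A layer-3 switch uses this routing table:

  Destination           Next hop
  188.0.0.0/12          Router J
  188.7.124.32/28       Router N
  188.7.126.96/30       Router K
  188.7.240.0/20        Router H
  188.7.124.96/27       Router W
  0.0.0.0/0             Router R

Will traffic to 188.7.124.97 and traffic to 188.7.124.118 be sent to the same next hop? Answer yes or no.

188.7.124.97: longest match 188.7.124.96/27 -> Router W
188.7.124.118: longest match 188.7.124.96/27 -> Router W

yes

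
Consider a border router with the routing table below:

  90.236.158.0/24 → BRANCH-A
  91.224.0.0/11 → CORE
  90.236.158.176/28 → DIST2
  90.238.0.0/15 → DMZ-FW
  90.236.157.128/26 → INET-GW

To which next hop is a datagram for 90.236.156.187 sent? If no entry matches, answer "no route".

no route

No entry's prefix contains 90.236.156.187; there is no default route.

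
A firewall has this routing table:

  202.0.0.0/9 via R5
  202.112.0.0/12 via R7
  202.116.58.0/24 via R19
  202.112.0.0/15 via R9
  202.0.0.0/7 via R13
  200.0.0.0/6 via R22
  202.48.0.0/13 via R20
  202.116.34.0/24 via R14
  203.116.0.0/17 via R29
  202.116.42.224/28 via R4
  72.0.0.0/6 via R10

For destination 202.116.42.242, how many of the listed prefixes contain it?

Prefixes containing 202.116.42.242:
  200.0.0.0/6 (200.0.0.0 - 203.255.255.255)
  202.0.0.0/7 (202.0.0.0 - 203.255.255.255)
  202.0.0.0/9 (202.0.0.0 - 202.127.255.255)
  202.112.0.0/12 (202.112.0.0 - 202.127.255.255)
Total matching entries: 4.

4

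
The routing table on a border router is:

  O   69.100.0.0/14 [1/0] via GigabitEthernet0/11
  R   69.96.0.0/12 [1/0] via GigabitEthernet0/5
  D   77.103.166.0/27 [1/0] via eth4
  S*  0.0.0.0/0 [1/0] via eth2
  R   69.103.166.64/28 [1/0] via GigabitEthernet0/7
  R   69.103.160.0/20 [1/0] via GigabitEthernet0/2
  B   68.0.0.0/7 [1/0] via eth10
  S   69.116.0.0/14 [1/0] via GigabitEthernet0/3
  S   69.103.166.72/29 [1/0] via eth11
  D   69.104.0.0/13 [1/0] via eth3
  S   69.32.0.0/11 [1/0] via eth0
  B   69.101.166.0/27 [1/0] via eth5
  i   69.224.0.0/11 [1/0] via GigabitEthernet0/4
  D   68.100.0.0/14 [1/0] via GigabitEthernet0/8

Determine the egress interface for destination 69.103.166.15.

Routes whose prefix contains 69.103.166.15:
  0.0.0.0/0 (default, matches everything) -> eth2
  68.0.0.0/7 (68.0.0.0 - 69.255.255.255) -> eth10
  69.96.0.0/12 (69.96.0.0 - 69.111.255.255) -> GigabitEthernet0/5
  69.100.0.0/14 (69.100.0.0 - 69.103.255.255) -> GigabitEthernet0/11
  69.103.160.0/20 (69.103.160.0 - 69.103.175.255) -> GigabitEthernet0/2
More-specific entries that do NOT match:
  69.103.166.72/29 (69.103.166.72 - 69.103.166.79) does not contain 69.103.166.15
  69.103.166.64/28 (69.103.166.64 - 69.103.166.79) does not contain 69.103.166.15
  77.103.166.0/27 (77.103.166.0 - 77.103.166.31) does not contain 69.103.166.15
  69.101.166.0/27 (69.101.166.0 - 69.101.166.31) does not contain 69.103.166.15
Longest matching prefix is /20 -> interface GigabitEthernet0/2.

GigabitEthernet0/2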